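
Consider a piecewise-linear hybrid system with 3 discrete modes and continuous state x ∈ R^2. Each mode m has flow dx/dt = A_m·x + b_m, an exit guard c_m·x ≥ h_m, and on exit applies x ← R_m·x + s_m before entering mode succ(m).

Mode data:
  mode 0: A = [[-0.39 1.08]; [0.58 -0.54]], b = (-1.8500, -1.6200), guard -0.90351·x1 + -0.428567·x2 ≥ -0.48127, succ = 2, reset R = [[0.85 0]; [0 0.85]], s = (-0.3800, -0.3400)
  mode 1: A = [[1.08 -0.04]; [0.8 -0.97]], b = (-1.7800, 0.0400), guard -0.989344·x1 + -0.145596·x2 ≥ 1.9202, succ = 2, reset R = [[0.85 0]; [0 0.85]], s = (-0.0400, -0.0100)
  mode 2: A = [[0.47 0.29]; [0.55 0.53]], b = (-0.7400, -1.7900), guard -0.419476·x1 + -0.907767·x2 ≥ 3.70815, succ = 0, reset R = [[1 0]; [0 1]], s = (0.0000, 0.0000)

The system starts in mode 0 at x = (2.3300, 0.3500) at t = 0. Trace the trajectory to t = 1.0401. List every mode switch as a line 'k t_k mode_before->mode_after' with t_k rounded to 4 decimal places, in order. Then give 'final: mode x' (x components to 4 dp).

Mode 0: guard c·x = -0.4813 hit at Δt = 0.7245 (t = 0.7245), x⁻ = (0.6450, -0.2367) → reset → x⁺ = (0.1682, -0.5412), jump to mode 2
Mode 2: flow for 0.3156 to horizon, guard not reached → x = (-0.1427, -1.2497)

1 0.7245 0->2
final: 2 -0.1427 -1.2497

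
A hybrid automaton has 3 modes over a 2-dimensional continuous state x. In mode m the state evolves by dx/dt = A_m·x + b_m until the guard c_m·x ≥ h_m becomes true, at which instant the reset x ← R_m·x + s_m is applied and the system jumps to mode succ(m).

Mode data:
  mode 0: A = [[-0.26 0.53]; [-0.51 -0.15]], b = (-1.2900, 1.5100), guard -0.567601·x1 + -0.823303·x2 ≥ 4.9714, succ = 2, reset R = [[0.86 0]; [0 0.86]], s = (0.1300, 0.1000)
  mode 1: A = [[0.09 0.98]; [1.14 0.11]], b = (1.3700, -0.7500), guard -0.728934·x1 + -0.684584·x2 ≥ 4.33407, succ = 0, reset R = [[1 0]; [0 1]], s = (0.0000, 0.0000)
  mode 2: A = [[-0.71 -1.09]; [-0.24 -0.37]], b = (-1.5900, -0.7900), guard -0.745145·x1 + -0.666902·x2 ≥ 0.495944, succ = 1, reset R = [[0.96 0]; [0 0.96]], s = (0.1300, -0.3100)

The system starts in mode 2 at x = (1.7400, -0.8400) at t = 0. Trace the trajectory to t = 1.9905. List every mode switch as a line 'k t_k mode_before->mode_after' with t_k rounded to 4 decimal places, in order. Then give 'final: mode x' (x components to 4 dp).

Mode 2: guard c·x = 0.4959 hit at Δt = 1.0427 (t = 1.0427), x⁻ = (0.6499, -1.4699) → reset → x⁺ = (0.7539, -1.7211), jump to mode 1
Mode 1: flow for 0.9478 to horizon, guard not reached → x = (0.4226, -1.9627)

1 1.0427 2->1
final: 1 0.4226 -1.9627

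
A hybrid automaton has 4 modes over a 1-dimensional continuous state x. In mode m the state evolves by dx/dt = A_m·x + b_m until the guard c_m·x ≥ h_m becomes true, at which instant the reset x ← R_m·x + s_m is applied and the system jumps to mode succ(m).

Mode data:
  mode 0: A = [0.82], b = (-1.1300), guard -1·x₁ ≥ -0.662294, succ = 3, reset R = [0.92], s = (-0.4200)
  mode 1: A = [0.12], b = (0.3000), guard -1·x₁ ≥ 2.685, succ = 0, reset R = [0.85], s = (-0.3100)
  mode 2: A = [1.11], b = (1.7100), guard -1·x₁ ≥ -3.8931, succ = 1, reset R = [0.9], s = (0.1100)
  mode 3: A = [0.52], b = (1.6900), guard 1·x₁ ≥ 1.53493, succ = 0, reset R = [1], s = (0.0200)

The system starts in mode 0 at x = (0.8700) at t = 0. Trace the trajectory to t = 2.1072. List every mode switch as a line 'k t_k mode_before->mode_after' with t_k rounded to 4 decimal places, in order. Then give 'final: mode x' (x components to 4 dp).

Mode 0: guard c·x = -0.6623 hit at Δt = 0.4180 (t = 0.4180), x⁻ = (0.6623) → reset → x⁺ = (0.1893), jump to mode 3
Mode 3: guard c·x = 1.5349 hit at Δt = 0.6350 (t = 1.0530), x⁻ = (1.5349) → reset → x⁺ = (1.5549), jump to mode 0
Mode 0: flow for 1.0542 to horizon, guard not reached → x = (1.7979)

1 0.4180 0->3
2 1.0530 3->0
final: 0 1.7979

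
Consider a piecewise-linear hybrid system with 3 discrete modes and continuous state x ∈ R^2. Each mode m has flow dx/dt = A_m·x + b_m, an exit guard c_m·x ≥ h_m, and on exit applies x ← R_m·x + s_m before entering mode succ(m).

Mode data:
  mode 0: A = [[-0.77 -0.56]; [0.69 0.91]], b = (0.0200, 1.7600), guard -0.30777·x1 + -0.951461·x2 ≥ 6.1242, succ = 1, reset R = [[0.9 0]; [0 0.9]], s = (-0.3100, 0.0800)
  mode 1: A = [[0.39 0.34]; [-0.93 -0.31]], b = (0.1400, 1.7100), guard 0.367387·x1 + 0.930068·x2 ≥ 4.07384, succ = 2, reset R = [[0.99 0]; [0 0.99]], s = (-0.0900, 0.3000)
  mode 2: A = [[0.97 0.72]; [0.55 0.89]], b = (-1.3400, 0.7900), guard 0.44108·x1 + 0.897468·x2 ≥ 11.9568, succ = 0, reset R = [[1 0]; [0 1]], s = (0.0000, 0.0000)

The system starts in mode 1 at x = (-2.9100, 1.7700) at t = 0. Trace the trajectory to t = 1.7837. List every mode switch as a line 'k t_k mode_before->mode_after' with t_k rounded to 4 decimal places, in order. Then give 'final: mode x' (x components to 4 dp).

1 1.1237 1->2
final: 2 -1.4572 9.7239

Mode 1: guard c·x = 4.0738 hit at Δt = 1.1237 (t = 1.1237), x⁻ = (-2.5930, 5.4044) → reset → x⁺ = (-2.6570, 5.6504), jump to mode 2
Mode 2: flow for 0.6600 to horizon, guard not reached → x = (-1.4572, 9.7239)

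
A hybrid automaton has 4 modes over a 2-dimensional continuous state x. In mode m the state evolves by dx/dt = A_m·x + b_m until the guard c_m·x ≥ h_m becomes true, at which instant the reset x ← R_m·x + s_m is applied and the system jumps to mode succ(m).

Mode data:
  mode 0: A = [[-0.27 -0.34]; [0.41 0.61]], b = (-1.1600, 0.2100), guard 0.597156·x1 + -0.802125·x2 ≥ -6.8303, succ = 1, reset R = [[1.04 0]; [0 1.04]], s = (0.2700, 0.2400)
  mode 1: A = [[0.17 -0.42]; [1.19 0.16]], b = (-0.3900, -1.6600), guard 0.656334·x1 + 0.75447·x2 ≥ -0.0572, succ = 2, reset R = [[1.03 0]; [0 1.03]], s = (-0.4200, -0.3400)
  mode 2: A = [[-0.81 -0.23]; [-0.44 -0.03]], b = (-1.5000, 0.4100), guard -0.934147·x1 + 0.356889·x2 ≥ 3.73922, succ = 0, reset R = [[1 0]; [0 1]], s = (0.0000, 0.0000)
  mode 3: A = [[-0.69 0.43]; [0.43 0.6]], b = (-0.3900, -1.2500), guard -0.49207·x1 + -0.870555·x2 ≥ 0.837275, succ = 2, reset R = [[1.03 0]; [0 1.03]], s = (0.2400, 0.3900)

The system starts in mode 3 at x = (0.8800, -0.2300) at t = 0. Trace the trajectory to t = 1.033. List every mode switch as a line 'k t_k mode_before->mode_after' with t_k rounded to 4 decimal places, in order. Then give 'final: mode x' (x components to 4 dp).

1 0.6235 3->2
final: 2 -0.1249 -0.5892

Mode 3: guard c·x = 0.8373 hit at Δt = 0.6235 (t = 0.6235), x⁻ = (0.2328, -1.0934) → reset → x⁺ = (0.4798, -0.7362), jump to mode 2
Mode 2: flow for 0.4095 to horizon, guard not reached → x = (-0.1249, -0.5892)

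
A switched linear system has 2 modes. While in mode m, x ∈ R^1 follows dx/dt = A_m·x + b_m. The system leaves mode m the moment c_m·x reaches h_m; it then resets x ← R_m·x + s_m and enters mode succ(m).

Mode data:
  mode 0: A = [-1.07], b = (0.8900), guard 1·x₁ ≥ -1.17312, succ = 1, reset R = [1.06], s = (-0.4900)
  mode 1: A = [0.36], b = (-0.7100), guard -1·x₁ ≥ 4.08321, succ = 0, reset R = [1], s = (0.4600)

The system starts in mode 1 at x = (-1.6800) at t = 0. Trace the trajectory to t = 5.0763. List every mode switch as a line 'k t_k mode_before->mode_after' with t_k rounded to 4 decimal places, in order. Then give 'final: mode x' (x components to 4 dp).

1 1.4045 1->0
2 2.1507 0->1
3 3.5148 1->0
4 4.2610 0->1
final: 1 -2.9976

Mode 1: guard c·x = 4.0832 hit at Δt = 1.4045 (t = 1.4045), x⁻ = (-4.0832) → reset → x⁺ = (-3.6232), jump to mode 0
Mode 0: guard c·x = -1.1731 hit at Δt = 0.7462 (t = 2.1507), x⁻ = (-1.1731) → reset → x⁺ = (-1.7335), jump to mode 1
Mode 1: guard c·x = 4.0832 hit at Δt = 1.3641 (t = 3.5148), x⁻ = (-4.0832) → reset → x⁺ = (-3.6232), jump to mode 0
Mode 0: guard c·x = -1.1731 hit at Δt = 0.7462 (t = 4.2610), x⁻ = (-1.1731) → reset → x⁺ = (-1.7335), jump to mode 1
Mode 1: flow for 0.8153 to horizon, guard not reached → x = (-2.9976)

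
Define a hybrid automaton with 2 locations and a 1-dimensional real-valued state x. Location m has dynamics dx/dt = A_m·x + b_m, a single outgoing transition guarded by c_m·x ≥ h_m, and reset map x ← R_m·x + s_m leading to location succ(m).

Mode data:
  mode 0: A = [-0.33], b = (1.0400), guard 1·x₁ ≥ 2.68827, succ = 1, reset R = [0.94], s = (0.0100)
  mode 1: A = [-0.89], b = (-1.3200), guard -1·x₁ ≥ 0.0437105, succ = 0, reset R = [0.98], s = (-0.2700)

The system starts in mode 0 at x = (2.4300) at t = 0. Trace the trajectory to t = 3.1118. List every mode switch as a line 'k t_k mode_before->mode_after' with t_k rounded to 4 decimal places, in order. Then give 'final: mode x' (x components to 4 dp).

1 1.3427 0->1
2 2.4967 1->0
final: 0 0.3236

Mode 0: guard c·x = 2.6883 hit at Δt = 1.3427 (t = 1.3427), x⁻ = (2.6883) → reset → x⁺ = (2.5370), jump to mode 1
Mode 1: guard c·x = 0.0437 hit at Δt = 1.1540 (t = 2.4967), x⁻ = (-0.0437) → reset → x⁺ = (-0.3128), jump to mode 0
Mode 0: flow for 0.6151 to horizon, guard not reached → x = (0.3236)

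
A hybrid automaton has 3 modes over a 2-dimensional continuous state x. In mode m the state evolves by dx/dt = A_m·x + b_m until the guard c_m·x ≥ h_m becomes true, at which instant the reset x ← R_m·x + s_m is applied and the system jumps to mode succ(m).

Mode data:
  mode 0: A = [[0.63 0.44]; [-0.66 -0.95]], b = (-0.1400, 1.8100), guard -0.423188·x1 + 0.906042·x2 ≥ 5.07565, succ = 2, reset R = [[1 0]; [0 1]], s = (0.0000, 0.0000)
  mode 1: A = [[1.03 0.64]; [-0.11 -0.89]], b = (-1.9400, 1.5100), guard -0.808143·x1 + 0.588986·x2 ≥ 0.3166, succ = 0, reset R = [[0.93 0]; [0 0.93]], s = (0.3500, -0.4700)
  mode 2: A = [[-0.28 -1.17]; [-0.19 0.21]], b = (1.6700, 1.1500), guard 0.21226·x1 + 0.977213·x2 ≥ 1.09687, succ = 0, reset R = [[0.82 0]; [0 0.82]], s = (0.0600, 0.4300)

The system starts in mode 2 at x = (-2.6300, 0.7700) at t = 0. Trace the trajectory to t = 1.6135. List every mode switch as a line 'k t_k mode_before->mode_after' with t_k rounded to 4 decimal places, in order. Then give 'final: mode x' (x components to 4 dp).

1 0.4492 2->0
final: 0 -2.1603 2.7853

Mode 2: guard c·x = 1.0969 hit at Δt = 0.4492 (t = 0.4492), x⁻ = (-2.2023, 1.6008) → reset → x⁺ = (-1.7458, 1.7427), jump to mode 0
Mode 0: flow for 1.1643 to horizon, guard not reached → x = (-2.1603, 2.7853)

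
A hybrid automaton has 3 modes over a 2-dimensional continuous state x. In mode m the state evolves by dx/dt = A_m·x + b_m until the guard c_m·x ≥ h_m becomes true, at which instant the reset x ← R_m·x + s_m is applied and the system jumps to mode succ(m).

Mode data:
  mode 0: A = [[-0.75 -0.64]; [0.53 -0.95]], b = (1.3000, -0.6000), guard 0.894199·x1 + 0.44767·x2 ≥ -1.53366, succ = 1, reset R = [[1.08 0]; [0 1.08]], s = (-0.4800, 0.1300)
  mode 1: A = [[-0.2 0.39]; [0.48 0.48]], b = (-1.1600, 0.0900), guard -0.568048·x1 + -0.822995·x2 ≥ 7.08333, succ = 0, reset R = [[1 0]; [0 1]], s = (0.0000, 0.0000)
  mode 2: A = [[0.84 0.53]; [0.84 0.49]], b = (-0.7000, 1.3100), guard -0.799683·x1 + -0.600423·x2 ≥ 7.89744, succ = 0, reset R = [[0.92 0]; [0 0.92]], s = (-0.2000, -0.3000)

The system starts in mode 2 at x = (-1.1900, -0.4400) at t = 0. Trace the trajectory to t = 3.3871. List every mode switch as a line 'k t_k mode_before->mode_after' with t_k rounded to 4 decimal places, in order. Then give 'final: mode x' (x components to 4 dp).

Mode 2: guard c·x = 7.8974 hit at Δt = 1.4070 (t = 1.4070), x⁻ = (-7.2057, -3.5562) → reset → x⁺ = (-6.8292, -3.5717), jump to mode 0
Mode 0: guard c·x = -1.5337 hit at Δt = 1.1153 (t = 2.5223), x⁻ = (-0.4189, -2.5892) → reset → x⁺ = (-0.9324, -2.6663), jump to mode 1
Mode 1: flow for 0.8648 to horizon, guard not reached → x = (-2.8372, -4.8604)

1 1.4070 2->0
2 2.5223 0->1
final: 1 -2.8372 -4.8604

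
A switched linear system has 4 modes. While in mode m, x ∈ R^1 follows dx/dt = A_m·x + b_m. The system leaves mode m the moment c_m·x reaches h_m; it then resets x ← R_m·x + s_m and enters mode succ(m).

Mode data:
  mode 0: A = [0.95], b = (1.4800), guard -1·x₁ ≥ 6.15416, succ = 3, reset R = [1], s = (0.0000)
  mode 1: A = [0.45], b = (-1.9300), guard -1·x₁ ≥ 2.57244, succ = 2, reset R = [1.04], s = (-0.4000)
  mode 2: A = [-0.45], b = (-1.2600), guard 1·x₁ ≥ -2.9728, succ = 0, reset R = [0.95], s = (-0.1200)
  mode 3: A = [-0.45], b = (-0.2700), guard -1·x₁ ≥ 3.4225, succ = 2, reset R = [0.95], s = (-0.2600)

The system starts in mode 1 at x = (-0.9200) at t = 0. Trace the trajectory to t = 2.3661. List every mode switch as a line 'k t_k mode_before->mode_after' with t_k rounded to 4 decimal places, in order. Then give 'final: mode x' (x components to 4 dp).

Mode 1: guard c·x = 2.5724 hit at Δt = 0.6123 (t = 0.6123), x⁻ = (-2.5724) → reset → x⁺ = (-3.0753), jump to mode 2
Mode 2: guard c·x = -2.9728 hit at Δt = 1.0353 (t = 1.6476), x⁻ = (-2.9728) → reset → x⁺ = (-2.9442), jump to mode 0
Mode 0: flow for 0.7185 to horizon, guard not reached → x = (-4.3014)

1 0.6123 1->2
2 1.6476 2->0
final: 0 -4.3014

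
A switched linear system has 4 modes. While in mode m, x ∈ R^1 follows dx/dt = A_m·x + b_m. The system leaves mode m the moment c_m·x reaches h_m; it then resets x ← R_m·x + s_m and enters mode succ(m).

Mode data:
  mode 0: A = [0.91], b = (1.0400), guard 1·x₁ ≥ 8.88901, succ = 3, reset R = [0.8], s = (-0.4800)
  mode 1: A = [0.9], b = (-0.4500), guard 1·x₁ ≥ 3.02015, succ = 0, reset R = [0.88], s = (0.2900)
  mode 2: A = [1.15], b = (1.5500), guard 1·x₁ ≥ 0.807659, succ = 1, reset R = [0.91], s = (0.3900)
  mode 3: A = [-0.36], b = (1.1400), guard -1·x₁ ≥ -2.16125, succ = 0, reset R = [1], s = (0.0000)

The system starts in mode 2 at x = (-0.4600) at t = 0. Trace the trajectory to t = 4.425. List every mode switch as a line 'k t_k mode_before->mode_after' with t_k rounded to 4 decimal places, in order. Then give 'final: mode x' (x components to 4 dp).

1 0.7713 2->1
2 2.3206 1->0
3 3.3064 0->3
final: 3 5.4828

Mode 2: guard c·x = 0.8077 hit at Δt = 0.7713 (t = 0.7713), x⁻ = (0.8077) → reset → x⁺ = (1.1250), jump to mode 1
Mode 1: guard c·x = 3.0202 hit at Δt = 1.5493 (t = 2.3206), x⁻ = (3.0202) → reset → x⁺ = (2.9477), jump to mode 0
Mode 0: guard c·x = 8.8890 hit at Δt = 0.9858 (t = 3.3064), x⁻ = (8.8890) → reset → x⁺ = (6.6312), jump to mode 3
Mode 3: flow for 1.1186 to horizon, guard not reached → x = (5.4828)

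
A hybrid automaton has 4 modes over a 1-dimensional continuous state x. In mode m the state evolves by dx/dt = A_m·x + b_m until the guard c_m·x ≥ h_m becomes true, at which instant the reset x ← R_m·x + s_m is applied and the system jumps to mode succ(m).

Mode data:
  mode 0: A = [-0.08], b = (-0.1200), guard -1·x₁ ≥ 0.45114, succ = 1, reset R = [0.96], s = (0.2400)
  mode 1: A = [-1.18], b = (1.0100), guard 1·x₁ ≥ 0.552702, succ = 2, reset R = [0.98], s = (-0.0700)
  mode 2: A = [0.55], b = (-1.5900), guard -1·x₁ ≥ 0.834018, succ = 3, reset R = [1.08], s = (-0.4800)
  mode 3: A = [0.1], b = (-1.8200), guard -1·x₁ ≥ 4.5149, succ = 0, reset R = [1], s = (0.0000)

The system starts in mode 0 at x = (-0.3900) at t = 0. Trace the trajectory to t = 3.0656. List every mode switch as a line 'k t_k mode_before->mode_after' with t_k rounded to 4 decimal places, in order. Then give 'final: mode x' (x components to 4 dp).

Mode 0: guard c·x = 0.4511 hit at Δt = 0.7082 (t = 0.7082), x⁻ = (-0.4511) → reset → x⁺ = (-0.1931), jump to mode 1
Mode 1: guard c·x = 0.5527 hit at Δt = 1.0518 (t = 1.7600), x⁻ = (0.5527) → reset → x⁺ = (0.4716), jump to mode 2
Mode 2: guard c·x = 0.8340 hit at Δt = 0.7847 (t = 2.5447), x⁻ = (-0.8340) → reset → x⁺ = (-1.3807), jump to mode 3
Mode 3: flow for 0.5209 to horizon, guard not reached → x = (-2.4277)

1 0.7082 0->1
2 1.7600 1->2
3 2.5447 2->3
final: 3 -2.4277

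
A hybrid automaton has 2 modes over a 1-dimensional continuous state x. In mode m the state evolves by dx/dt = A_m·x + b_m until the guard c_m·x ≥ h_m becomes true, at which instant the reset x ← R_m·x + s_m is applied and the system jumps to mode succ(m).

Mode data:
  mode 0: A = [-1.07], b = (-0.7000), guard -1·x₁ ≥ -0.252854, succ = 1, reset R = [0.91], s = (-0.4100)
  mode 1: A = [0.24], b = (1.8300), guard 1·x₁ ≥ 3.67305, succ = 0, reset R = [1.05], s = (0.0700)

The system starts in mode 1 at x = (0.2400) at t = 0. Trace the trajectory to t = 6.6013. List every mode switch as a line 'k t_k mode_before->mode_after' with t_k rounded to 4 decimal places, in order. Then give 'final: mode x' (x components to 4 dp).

1 1.5092 1->0
2 3.0227 0->1
3 4.7605 1->0
4 6.2740 0->1
final: 1 0.4285

Mode 1: guard c·x = 3.6730 hit at Δt = 1.5092 (t = 1.5092), x⁻ = (3.6730) → reset → x⁺ = (3.9267), jump to mode 0
Mode 0: guard c·x = -0.2529 hit at Δt = 1.5135 (t = 3.0227), x⁻ = (0.2529) → reset → x⁺ = (-0.1799), jump to mode 1
Mode 1: guard c·x = 3.6730 hit at Δt = 1.7378 (t = 4.7605), x⁻ = (3.6731) → reset → x⁺ = (3.9267), jump to mode 0
Mode 0: guard c·x = -0.2529 hit at Δt = 1.5135 (t = 6.2740), x⁻ = (0.2529) → reset → x⁺ = (-0.1799), jump to mode 1
Mode 1: flow for 0.3273 to horizon, guard not reached → x = (0.4285)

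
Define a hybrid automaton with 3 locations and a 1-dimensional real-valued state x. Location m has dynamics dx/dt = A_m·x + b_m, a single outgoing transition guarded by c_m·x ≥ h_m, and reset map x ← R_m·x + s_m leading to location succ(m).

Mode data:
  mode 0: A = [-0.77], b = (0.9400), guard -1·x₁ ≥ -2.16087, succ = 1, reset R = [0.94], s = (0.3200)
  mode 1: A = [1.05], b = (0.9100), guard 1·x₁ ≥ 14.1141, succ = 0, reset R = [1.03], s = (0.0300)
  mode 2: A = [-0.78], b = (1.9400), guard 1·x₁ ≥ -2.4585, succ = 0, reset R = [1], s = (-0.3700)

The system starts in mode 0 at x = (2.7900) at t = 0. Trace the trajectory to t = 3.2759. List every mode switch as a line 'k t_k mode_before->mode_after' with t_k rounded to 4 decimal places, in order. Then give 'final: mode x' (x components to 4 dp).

Mode 0: guard c·x = -2.1609 hit at Δt = 0.6654 (t = 0.6654), x⁻ = (2.1609) → reset → x⁺ = (2.3512), jump to mode 1
Mode 1: guard c·x = 14.1141 hit at Δt = 1.4648 (t = 2.1302), x⁻ = (14.1141) → reset → x⁺ = (14.5675), jump to mode 0
Mode 0: flow for 1.1457 to horizon, guard not reached → x = (6.7447)

1 0.6654 0->1
2 2.1302 1->0
final: 0 6.7447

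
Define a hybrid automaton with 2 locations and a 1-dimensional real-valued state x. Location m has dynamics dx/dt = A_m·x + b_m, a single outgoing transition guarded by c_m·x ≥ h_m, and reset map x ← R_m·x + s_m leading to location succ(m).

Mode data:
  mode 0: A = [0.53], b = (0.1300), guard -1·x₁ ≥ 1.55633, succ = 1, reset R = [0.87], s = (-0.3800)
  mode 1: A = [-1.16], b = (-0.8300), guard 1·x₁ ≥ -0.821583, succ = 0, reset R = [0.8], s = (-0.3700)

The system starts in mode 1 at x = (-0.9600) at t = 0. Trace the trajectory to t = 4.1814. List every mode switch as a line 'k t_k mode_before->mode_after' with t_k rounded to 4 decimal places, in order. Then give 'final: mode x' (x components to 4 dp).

1 0.7199 1->0
2 1.6949 0->1
3 3.6449 1->0
final: 0 -1.2844

Mode 1: guard c·x = -0.8216 hit at Δt = 0.7199 (t = 0.7199), x⁻ = (-0.8216) → reset → x⁺ = (-1.0273), jump to mode 0
Mode 0: guard c·x = 1.5563 hit at Δt = 0.9750 (t = 1.6949), x⁻ = (-1.5563) → reset → x⁺ = (-1.7340), jump to mode 1
Mode 1: guard c·x = -0.8216 hit at Δt = 1.9500 (t = 3.6449), x⁻ = (-0.8216) → reset → x⁺ = (-1.0273), jump to mode 0
Mode 0: flow for 0.5365 to horizon, guard not reached → x = (-1.2844)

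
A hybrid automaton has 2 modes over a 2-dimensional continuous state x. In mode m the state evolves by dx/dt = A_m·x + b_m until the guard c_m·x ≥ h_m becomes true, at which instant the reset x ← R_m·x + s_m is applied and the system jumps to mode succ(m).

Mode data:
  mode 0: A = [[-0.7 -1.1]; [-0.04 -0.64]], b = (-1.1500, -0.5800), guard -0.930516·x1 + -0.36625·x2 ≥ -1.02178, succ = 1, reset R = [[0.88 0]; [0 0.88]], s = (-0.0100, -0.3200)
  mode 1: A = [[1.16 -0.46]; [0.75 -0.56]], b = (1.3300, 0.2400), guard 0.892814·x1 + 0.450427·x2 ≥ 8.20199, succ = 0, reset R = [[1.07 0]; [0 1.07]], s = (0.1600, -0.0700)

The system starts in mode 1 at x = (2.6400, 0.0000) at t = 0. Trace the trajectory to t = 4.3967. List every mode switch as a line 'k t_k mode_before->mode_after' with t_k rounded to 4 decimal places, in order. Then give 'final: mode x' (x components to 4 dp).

1 0.8008 1->0
2 2.2267 0->1
3 3.6476 1->0
final: 0 2.7871 1.5677

Mode 1: guard c·x = 8.2020 hit at Δt = 0.8008 (t = 0.8008), x⁻ = (7.8578, 2.6341) → reset → x⁺ = (8.5678, 2.7485), jump to mode 0
Mode 0: guard c·x = -1.0218 hit at Δt = 1.4259 (t = 2.2267), x⁻ = (0.9257, 0.4379) → reset → x⁺ = (0.8046, 0.0654), jump to mode 1
Mode 1: guard c·x = 8.2020 hit at Δt = 1.4209 (t = 3.6476), x⁻ = (7.6068, 3.1316) → reset → x⁺ = (8.2993, 3.2808), jump to mode 0
Mode 0: flow for 0.7491 to horizon, guard not reached → x = (2.7871, 1.5677)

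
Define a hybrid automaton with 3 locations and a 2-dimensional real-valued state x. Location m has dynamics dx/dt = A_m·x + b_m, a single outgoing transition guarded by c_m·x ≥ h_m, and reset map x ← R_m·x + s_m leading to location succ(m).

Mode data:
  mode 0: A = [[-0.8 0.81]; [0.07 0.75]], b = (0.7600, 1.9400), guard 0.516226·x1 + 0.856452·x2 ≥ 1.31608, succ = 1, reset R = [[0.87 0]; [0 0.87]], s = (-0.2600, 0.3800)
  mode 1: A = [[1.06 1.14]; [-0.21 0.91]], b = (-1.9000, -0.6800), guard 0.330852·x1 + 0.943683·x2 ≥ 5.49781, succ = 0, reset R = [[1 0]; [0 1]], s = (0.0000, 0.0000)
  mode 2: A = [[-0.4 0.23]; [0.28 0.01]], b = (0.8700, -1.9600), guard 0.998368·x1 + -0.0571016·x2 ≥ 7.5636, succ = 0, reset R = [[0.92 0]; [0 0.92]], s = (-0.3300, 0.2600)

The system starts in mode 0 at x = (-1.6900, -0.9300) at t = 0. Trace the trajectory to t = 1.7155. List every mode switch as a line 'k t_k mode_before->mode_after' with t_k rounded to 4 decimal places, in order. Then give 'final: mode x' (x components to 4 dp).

1 1.2340 0->1
final: 1 -0.0991 2.1608

Mode 0: guard c·x = 1.3161 hit at Δt = 1.2340 (t = 1.2340), x⁻ = (0.1330, 1.4565) → reset → x⁺ = (-0.1443, 1.6472), jump to mode 1
Mode 1: flow for 0.4815 to horizon, guard not reached → x = (-0.0991, 2.1608)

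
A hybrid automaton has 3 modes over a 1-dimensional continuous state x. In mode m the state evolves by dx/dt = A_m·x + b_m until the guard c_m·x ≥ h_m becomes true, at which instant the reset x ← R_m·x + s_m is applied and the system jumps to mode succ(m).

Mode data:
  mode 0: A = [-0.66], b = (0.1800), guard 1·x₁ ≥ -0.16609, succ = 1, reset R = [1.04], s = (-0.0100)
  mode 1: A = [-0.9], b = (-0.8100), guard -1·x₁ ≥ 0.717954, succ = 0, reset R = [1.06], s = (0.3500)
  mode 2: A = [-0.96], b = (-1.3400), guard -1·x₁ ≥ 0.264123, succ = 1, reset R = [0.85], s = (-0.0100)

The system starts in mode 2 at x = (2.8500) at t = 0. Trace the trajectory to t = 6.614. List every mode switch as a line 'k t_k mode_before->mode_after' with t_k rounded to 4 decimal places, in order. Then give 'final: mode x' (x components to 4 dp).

1 1.3773 2->1
2 2.8176 1->0
3 3.4896 0->1
4 5.0131 1->0
5 5.6852 0->1
final: 1 -0.5891

Mode 2: guard c·x = 0.2641 hit at Δt = 1.3773 (t = 1.3773), x⁻ = (-0.2641) → reset → x⁺ = (-0.2345), jump to mode 1
Mode 1: guard c·x = 0.7180 hit at Δt = 1.4403 (t = 2.8176), x⁻ = (-0.7180) → reset → x⁺ = (-0.4110), jump to mode 0
Mode 0: guard c·x = -0.1661 hit at Δt = 0.6720 (t = 3.4896), x⁻ = (-0.1661) → reset → x⁺ = (-0.1827), jump to mode 1
Mode 1: guard c·x = 0.7180 hit at Δt = 1.5235 (t = 5.0131), x⁻ = (-0.7180) → reset → x⁺ = (-0.4110), jump to mode 0
Mode 0: guard c·x = -0.1661 hit at Δt = 0.6720 (t = 5.6852), x⁻ = (-0.1661) → reset → x⁺ = (-0.1827), jump to mode 1
Mode 1: flow for 0.9288 to horizon, guard not reached → x = (-0.5891)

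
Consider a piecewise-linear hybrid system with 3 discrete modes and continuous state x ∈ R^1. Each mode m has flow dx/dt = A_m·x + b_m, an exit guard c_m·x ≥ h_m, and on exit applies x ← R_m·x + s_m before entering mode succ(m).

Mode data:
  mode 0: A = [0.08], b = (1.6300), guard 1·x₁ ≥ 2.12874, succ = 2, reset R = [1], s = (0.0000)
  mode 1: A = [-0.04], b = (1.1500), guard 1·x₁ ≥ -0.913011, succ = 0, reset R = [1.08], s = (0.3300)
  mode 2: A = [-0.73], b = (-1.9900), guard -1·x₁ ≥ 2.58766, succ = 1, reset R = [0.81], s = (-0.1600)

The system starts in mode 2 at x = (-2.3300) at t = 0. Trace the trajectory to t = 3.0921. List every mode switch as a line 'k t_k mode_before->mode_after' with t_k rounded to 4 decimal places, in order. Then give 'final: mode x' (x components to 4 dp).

Mode 2: guard c·x = 2.5877 hit at Δt = 1.4405 (t = 1.4405), x⁻ = (-2.5877) → reset → x⁺ = (-2.2560), jump to mode 1
Mode 1: guard c·x = -0.9130 hit at Δt = 1.1070 (t = 2.5475), x⁻ = (-0.9130) → reset → x⁺ = (-0.6561), jump to mode 0
Mode 0: flow for 0.5446 to horizon, guard not reached → x = (0.2220)

1 1.4405 2->1
2 2.5475 1->0
final: 0 0.2220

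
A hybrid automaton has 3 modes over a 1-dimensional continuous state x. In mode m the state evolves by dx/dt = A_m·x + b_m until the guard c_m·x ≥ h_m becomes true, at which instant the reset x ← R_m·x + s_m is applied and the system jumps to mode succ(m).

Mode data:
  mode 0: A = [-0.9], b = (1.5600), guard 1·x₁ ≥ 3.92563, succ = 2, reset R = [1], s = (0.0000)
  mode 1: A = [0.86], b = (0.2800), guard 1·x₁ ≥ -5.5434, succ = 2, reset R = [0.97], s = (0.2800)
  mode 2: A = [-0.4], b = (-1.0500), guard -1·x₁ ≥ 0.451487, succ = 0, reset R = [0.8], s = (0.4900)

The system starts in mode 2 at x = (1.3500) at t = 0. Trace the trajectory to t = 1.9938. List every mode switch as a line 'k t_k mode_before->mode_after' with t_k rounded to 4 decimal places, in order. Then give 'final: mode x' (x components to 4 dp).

Mode 2: guard c·x = 0.4515 hit at Δt = 1.5092 (t = 1.5092), x⁻ = (-0.4515) → reset → x⁺ = (0.1288), jump to mode 0
Mode 0: flow for 0.4846 to horizon, guard not reached → x = (0.6960)

1 1.5092 2->0
final: 0 0.6960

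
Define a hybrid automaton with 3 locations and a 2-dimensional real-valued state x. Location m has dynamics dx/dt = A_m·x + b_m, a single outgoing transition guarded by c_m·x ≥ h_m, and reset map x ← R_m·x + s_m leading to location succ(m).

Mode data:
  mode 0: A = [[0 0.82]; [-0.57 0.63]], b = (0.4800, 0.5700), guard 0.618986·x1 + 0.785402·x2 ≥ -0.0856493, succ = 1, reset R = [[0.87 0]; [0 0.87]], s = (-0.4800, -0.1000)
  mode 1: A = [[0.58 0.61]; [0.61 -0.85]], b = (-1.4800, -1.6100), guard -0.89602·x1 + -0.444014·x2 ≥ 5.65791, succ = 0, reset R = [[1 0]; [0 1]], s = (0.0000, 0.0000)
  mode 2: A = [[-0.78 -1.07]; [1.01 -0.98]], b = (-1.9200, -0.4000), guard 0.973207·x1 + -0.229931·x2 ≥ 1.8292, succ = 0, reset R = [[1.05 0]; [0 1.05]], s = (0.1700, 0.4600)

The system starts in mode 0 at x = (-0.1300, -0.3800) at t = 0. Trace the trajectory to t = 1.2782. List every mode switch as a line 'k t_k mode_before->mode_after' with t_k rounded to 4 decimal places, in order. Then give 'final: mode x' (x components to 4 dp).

Mode 0: guard c·x = -0.0856 hit at Δt = 0.5690 (t = 0.5690), x⁻ = (0.0232, -0.1273) → reset → x⁺ = (-0.4598, -0.2108), jump to mode 1
Mode 1: flow for 0.7092 to horizon, guard not reached → x = (-2.4055, -1.4342)

1 0.5690 0->1
final: 1 -2.4055 -1.4342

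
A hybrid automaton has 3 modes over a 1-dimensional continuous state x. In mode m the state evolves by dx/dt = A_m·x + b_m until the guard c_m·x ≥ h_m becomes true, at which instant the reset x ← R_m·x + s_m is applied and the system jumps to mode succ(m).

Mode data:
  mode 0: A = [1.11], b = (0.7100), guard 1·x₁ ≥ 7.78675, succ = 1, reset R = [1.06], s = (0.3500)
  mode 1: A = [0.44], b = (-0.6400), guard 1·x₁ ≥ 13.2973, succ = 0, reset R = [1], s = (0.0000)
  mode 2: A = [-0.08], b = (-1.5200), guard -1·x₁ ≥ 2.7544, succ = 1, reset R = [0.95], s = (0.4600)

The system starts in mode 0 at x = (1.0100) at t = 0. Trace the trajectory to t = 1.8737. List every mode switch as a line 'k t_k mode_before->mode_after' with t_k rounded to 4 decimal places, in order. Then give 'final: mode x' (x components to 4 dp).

1 1.4692 0->1
final: 1 9.9967

Mode 0: guard c·x = 7.7867 hit at Δt = 1.4692 (t = 1.4692), x⁻ = (7.7867) → reset → x⁺ = (8.6040), jump to mode 1
Mode 1: flow for 0.4045 to horizon, guard not reached → x = (9.9967)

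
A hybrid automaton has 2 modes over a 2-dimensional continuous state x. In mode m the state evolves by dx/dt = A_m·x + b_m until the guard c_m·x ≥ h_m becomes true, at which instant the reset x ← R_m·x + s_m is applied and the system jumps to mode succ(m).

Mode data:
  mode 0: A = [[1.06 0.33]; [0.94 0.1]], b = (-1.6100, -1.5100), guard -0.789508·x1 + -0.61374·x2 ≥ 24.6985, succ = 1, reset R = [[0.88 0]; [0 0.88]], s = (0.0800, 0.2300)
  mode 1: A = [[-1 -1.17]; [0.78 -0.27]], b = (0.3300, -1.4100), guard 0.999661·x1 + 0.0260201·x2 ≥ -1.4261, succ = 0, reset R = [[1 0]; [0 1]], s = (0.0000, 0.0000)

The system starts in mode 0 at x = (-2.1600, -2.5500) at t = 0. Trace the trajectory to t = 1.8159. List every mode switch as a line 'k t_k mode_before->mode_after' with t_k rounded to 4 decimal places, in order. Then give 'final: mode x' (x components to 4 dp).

1 1.3183 0->1
final: 1 -2.9719 -15.9218

Mode 0: guard c·x = 24.6985 hit at Δt = 1.3183 (t = 1.3183), x⁻ = (-19.0353, -15.7558) → reset → x⁺ = (-16.6711, -13.6351), jump to mode 1
Mode 1: flow for 0.4976 to horizon, guard not reached → x = (-2.9719, -15.9218)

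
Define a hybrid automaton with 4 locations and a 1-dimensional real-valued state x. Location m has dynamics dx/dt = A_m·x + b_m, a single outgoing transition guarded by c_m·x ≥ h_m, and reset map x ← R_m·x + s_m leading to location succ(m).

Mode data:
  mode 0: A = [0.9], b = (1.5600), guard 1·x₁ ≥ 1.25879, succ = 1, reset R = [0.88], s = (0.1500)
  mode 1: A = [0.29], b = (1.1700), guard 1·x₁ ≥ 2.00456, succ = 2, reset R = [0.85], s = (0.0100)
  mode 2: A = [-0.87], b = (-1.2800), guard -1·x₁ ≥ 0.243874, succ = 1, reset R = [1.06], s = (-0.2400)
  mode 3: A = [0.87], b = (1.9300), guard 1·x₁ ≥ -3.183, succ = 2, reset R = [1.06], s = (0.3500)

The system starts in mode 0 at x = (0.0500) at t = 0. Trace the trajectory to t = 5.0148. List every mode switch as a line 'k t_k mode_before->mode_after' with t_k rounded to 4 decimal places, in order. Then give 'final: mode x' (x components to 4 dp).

Mode 0: guard c·x = 1.2588 hit at Δt = 0.5750 (t = 0.5750), x⁻ = (1.2588) → reset → x⁺ = (1.2577), jump to mode 1
Mode 1: guard c·x = 2.0046 hit at Δt = 0.4552 (t = 1.0302), x⁻ = (2.0046) → reset → x⁺ = (1.7139), jump to mode 2
Mode 2: guard c·x = 0.2439 hit at Δt = 1.0961 (t = 2.1263), x⁻ = (-0.2439) → reset → x⁺ = (-0.4985), jump to mode 1
Mode 1: guard c·x = 2.0046 hit at Δt = 1.8457 (t = 3.9720), x⁻ = (2.0046) → reset → x⁺ = (1.7139), jump to mode 2
Mode 2: flow for 1.0428 to horizon, guard not reached → x = (-0.1856)

1 0.5750 0->1
2 1.0302 1->2
3 2.1263 2->1
4 3.9720 1->2
final: 2 -0.1856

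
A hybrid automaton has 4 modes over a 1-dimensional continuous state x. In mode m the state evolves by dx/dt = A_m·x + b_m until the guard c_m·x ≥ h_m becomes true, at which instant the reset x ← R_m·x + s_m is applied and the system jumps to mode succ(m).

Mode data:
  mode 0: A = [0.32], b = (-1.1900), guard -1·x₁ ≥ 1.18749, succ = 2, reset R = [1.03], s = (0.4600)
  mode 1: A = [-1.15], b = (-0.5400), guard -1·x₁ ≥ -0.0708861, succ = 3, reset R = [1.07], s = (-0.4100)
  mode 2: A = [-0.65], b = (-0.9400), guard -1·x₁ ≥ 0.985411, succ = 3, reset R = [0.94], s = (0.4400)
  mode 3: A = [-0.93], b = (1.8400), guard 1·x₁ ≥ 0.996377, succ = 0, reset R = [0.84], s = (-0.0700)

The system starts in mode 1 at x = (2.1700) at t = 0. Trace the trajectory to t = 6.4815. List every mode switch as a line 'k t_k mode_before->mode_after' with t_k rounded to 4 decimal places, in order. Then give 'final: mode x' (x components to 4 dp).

1 1.3791 1->3
2 2.3000 3->0
3 3.8878 0->2
4 4.4935 2->3
5 5.4829 3->0
final: 0 -0.3444

Mode 1: guard c·x = -0.0709 hit at Δt = 1.3791 (t = 1.3791), x⁻ = (0.0709) → reset → x⁺ = (-0.3342), jump to mode 3
Mode 3: guard c·x = 0.9964 hit at Δt = 0.9209 (t = 2.3000), x⁻ = (0.9964) → reset → x⁺ = (0.7670), jump to mode 0
Mode 0: guard c·x = 1.1875 hit at Δt = 1.5878 (t = 3.8878), x⁻ = (-1.1875) → reset → x⁺ = (-0.7631), jump to mode 2
Mode 2: guard c·x = 0.9854 hit at Δt = 0.6057 (t = 4.4935), x⁻ = (-0.9854) → reset → x⁺ = (-0.4863), jump to mode 3
Mode 3: guard c·x = 0.9964 hit at Δt = 0.9894 (t = 5.4829), x⁻ = (0.9964) → reset → x⁺ = (0.7670), jump to mode 0
Mode 0: flow for 0.9986 to horizon, guard not reached → x = (-0.3444)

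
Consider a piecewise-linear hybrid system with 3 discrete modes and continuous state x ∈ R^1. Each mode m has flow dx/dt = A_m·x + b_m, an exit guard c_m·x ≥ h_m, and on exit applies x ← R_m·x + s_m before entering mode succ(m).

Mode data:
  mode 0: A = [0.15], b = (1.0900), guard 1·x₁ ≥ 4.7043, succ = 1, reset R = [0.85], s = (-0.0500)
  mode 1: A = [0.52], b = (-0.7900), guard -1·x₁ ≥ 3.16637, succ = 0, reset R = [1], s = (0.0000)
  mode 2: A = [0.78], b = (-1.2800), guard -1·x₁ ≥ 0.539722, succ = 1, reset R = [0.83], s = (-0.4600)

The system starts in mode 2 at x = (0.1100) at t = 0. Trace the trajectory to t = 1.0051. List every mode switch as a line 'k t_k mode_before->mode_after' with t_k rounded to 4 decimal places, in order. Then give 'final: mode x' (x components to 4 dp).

1 0.4535 2->1
final: 1 -1.7143

Mode 2: guard c·x = 0.5397 hit at Δt = 0.4535 (t = 0.4535), x⁻ = (-0.5397) → reset → x⁺ = (-0.9080), jump to mode 1
Mode 1: flow for 0.5516 to horizon, guard not reached → x = (-1.7143)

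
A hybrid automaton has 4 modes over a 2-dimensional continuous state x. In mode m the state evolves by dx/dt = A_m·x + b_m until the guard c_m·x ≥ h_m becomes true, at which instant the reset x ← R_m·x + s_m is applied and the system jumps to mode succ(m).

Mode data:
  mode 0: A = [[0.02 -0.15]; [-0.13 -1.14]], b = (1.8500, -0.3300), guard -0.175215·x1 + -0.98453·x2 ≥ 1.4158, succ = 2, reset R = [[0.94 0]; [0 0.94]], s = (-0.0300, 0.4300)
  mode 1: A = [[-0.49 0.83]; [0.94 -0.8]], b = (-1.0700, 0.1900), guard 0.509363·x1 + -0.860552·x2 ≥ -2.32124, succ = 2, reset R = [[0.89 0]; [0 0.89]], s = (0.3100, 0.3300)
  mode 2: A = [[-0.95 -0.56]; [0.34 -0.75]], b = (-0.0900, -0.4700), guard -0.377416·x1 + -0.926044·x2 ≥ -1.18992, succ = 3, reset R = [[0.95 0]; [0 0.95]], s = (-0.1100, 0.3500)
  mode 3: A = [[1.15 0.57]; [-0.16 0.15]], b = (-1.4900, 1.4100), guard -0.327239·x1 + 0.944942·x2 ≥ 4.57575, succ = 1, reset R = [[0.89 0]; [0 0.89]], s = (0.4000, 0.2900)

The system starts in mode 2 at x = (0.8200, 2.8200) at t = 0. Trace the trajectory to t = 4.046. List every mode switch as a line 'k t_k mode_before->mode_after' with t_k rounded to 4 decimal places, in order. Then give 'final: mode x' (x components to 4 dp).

Mode 2: guard c·x = -1.1899 hit at Δt = 0.7404 (t = 0.7404), x⁻ = (-0.2287, 1.3782) → reset → x⁺ = (-0.3273, 1.6592), jump to mode 3
Mode 3: guard c·x = 4.5758 hit at Δt = 1.3267 (t = 2.0671), x⁻ = (-1.5344, 4.3110) → reset → x⁺ = (-0.9656, 4.1268), jump to mode 1
Mode 1: guard c·x = -2.3212 hit at Δt = 0.5020 (t = 2.5691), x⁻ = (-0.0145, 2.6888) → reset → x⁺ = (0.2971, 2.7230), jump to mode 2
Mode 2: guard c·x = -1.1899 hit at Δt = 0.6226 (t = 3.1917), x⁻ = (-0.4005, 1.4482) → reset → x⁺ = (-0.4905, 1.7258), jump to mode 3
Mode 3: flow for 0.8543 to horizon, guard not reached → x = (-1.4921, 3.3878)

1 0.7404 2->3
2 2.0671 3->1
3 2.5691 1->2
4 3.1917 2->3
final: 3 -1.4921 3.3878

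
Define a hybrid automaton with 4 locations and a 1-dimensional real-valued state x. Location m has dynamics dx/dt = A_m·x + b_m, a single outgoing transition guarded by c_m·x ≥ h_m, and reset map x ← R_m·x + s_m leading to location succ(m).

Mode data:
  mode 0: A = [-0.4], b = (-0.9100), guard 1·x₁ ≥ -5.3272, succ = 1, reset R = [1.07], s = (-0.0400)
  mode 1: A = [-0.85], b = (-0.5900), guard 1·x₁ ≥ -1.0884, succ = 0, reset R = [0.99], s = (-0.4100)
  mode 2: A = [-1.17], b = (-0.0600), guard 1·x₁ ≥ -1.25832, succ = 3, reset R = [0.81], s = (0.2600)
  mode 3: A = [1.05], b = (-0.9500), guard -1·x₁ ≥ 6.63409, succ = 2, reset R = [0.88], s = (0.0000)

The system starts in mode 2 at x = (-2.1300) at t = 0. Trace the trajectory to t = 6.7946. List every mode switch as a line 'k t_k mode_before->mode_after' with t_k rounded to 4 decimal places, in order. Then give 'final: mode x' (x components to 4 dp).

1 0.4646 2->3
2 1.9035 3->2
3 3.2432 2->3
4 4.6821 3->2
5 6.0217 2->3
final: 3 -2.8415

Mode 2: guard c·x = -1.2583 hit at Δt = 0.4646 (t = 0.4646), x⁻ = (-1.2583) → reset → x⁺ = (-0.7592), jump to mode 3
Mode 3: guard c·x = 6.6341 hit at Δt = 1.4389 (t = 1.9035), x⁻ = (-6.6341) → reset → x⁺ = (-5.8380), jump to mode 2
Mode 2: guard c·x = -1.2583 hit at Δt = 1.3397 (t = 3.2432), x⁻ = (-1.2583) → reset → x⁺ = (-0.7592), jump to mode 3
Mode 3: guard c·x = 6.6341 hit at Δt = 1.4389 (t = 4.6821), x⁻ = (-6.6341) → reset → x⁺ = (-5.8380), jump to mode 2
Mode 2: guard c·x = -1.2583 hit at Δt = 1.3397 (t = 6.0217), x⁻ = (-1.2583) → reset → x⁺ = (-0.7592), jump to mode 3
Mode 3: flow for 0.7729 to horizon, guard not reached → x = (-2.8415)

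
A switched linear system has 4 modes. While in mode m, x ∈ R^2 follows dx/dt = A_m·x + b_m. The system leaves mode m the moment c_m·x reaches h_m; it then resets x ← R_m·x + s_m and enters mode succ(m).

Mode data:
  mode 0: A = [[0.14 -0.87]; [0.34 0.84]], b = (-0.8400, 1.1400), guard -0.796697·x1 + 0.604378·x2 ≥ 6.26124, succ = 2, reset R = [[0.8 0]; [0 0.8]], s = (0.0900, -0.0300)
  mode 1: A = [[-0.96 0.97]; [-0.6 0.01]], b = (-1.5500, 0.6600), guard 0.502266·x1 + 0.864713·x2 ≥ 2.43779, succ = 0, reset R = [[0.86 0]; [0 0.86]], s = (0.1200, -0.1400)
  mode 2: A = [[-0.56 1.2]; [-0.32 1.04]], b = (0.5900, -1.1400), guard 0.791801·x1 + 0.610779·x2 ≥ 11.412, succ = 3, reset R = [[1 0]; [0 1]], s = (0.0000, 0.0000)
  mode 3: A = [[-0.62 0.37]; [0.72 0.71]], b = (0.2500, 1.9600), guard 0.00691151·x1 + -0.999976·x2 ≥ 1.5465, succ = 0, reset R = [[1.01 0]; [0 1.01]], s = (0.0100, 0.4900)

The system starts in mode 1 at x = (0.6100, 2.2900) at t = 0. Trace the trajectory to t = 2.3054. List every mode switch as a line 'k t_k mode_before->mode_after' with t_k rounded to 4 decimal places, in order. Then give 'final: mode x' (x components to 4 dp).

1 0.4646 1->0
2 1.4488 0->2
final: 2 4.5102 9.5335

Mode 1: guard c·x = 2.4378 hit at Δt = 0.4646 (t = 0.4646), x⁻ = (0.6700, 2.4300) → reset → x⁺ = (0.6962, 1.9498), jump to mode 0
Mode 0: guard c·x = 6.2612 hit at Δt = 0.9842 (t = 1.4488), x⁻ = (-3.4641, 5.7935) → reset → x⁺ = (-2.6812, 4.6048), jump to mode 2
Mode 2: flow for 0.8566 to horizon, guard not reached → x = (4.5102, 9.5335)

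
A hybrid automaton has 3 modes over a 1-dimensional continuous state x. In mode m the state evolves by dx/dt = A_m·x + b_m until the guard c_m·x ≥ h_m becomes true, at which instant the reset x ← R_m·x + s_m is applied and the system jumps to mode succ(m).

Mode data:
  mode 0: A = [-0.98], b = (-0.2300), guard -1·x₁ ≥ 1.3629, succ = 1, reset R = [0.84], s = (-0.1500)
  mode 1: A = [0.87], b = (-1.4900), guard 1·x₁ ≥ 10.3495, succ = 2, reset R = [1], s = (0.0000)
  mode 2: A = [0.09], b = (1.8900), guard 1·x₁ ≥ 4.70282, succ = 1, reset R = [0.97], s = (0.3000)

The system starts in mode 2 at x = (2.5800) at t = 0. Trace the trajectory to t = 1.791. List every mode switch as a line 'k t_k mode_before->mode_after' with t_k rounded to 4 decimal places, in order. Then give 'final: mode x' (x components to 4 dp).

1 0.9578 2->1
final: 1 8.2139

Mode 2: guard c·x = 4.7028 hit at Δt = 0.9578 (t = 0.9578), x⁻ = (4.7028) → reset → x⁺ = (4.8617), jump to mode 1
Mode 1: flow for 0.8332 to horizon, guard not reached → x = (8.2139)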